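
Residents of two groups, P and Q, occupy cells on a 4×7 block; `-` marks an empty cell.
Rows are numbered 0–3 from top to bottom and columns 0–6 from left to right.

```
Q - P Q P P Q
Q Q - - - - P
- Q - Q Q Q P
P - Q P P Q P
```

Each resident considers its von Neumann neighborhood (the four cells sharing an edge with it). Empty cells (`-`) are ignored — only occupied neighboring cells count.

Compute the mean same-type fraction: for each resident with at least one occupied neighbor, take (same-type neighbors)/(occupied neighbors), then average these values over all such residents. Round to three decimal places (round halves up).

Row 0: (0,0)Q 1/1 · (0,2)P 0/1 · (0,3)Q 0/2 · (0,4)P 1/2 · (0,5)P 1/2 · (0,6)Q 0/2
Row 1: (1,0)Q 2/2 · (1,1)Q 2/2 · (1,6)P 1/2
Row 2: (2,1)Q 1/1 · (2,3)Q 1/2 · (2,4)Q 2/3 · (2,5)Q 2/3 · (2,6)P 2/3
Row 3: (3,0)P — no occupied neighbors · (3,2)Q 0/1 · (3,3)P 1/3 · (3,4)P 1/3 · (3,5)Q 1/3 · (3,6)P 1/2
Sum over 19 residents: 1/1 + 0/1 + 0/2 + 1/2 + 1/2 + 0/2 + 2/2 + 2/2 + 1/2 + 1/1 + 1/2 + 2/3 + 2/3 + 2/3 + 0/1 + 1/3 + 1/3 + 1/3 + 1/2 = 19/2; mean = 19/2 ÷ 19 = 1/2 = 0.5 → 0.500.

0.500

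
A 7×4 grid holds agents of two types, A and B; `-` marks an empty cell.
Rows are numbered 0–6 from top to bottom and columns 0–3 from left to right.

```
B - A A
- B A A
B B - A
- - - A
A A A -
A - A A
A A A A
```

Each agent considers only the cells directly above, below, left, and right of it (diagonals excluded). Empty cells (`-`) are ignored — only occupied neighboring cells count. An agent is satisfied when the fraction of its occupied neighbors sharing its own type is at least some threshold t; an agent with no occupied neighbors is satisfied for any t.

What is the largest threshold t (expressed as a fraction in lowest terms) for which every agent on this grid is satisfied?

1/2

Row 0: (0,0)B — no occupied neighbors · (0,2)A 2/2 · (0,3)A 2/2
Row 1: (1,1)B 1/2 · (1,2)A 2/3 · (1,3)A 3/3
Row 2: (2,0)B 1/1 · (2,1)B 2/2 · (2,3)A 2/2
Row 3: (3,3)A 1/1
Row 4: (4,0)A 2/2 · (4,1)A 2/2 · (4,2)A 2/2
Row 5: (5,0)A 2/2 · (5,2)A 3/3 · (5,3)A 2/2
Row 6: (6,0)A 2/2 · (6,1)A 2/2 · (6,2)A 3/3 · (6,3)A 2/2
The smallest same-type fraction is 1/2 at (1,1), which reduces to 1/2. Any threshold above that leaves this agent unsatisfied.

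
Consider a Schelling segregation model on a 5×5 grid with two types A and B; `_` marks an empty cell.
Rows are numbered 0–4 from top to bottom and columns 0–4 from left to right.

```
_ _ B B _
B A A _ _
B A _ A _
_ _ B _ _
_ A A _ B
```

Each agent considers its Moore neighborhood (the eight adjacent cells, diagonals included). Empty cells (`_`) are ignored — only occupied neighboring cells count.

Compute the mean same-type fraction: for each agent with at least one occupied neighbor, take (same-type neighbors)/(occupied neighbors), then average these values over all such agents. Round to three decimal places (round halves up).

0.400

Row 0: (0,2)B 1/3 · (0,3)B 1/2
Row 1: (1,0)B 1/3 · (1,1)A 2/5 · (1,2)A 3/5
Row 2: (2,0)B 1/3 · (2,1)A 2/5 · (2,3)A 1/2
Row 3: (3,2)B 0/4
Row 4: (4,1)A 1/2 · (4,2)A 1/2 · (4,4)B — no occupied neighbors
Sum over 11 agents: 1/3 + 1/2 + 1/3 + 2/5 + 3/5 + 1/3 + 2/5 + 1/2 + 0/4 + 1/2 + 1/2 = 22/5; mean = 22/5 ÷ 11 = 2/5 = 0.4 → 0.400.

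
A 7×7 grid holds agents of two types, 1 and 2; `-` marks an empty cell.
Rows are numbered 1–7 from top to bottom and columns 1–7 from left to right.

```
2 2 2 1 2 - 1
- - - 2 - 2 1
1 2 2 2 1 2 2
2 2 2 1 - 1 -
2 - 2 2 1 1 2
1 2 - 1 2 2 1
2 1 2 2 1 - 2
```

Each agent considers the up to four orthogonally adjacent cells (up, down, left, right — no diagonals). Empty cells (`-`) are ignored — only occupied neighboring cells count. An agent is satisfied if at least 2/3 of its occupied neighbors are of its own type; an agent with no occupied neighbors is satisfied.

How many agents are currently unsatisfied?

Row 1: (1,1)2 1/1 satisfied · (1,2)2 2/2 satisfied · (1,3)2 1/2 not · (1,4)1 0/3 not · (1,5)2 0/1 not · (1,7)1 1/1 satisfied
Row 2: (2,4)2 1/2 not · (2,6)2 1/2 not · (2,7)1 1/3 not
Row 3: (3,1)1 0/2 not · (3,2)2 2/3 satisfied · (3,3)2 3/3 satisfied · (3,4)2 2/4 not · (3,5)1 0/2 not · (3,6)2 2/4 not · (3,7)2 1/2 not
Row 4: (4,1)2 2/3 satisfied · (4,2)2 3/3 satisfied · (4,3)2 3/4 satisfied · (4,4)1 0/3 not · (4,6)1 1/2 not
Row 5: (5,1)2 1/2 not · (5,3)2 2/2 satisfied · (5,4)2 1/4 not · (5,5)1 1/3 not · (5,6)1 2/4 not · (5,7)2 0/2 not
Row 6: (6,1)1 0/3 not · (6,2)2 0/2 not · (6,4)1 0/3 not · (6,5)2 1/4 not · (6,6)2 1/3 not · (6,7)1 0/3 not
Row 7: (7,1)2 0/2 not · (7,2)1 0/3 not · (7,3)2 1/2 not · (7,4)2 1/3 not · (7,5)1 0/2 not · (7,7)2 0/1 not
Unsatisfied: (1,3), (1,4), (1,5), (2,4), (2,6), (2,7), (3,1), (3,4), (3,5), (3,6), (3,7), (4,4), (4,6), (5,1), (5,4), (5,5), (5,6), (5,7), (6,1), (6,2), (6,4), (6,5), (6,6), (6,7), (7,1), (7,2), (7,3), (7,4), (7,5), (7,7) — 30 in total.

30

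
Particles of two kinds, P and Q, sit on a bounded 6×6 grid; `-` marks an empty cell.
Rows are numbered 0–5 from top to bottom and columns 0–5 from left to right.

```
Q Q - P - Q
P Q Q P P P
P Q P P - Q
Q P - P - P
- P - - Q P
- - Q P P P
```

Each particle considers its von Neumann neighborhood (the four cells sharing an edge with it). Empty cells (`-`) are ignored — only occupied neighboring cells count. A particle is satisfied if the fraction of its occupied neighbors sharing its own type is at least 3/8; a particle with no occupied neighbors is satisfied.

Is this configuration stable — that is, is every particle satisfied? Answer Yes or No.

(0,0)Q 1/2 satisfied
(0,1)Q 2/2 satisfied
(0,3)P 1/1 satisfied
(0,5)Q 0/1 not
(1,0)P 1/3 not
(1,1)Q 3/4 satisfied
(1,2)Q 1/3 not
(1,3)P 3/4 satisfied
(1,4)P 2/2 satisfied
(1,5)P 1/3 not
(2,0)P 1/3 not
(2,1)Q 1/4 not
(2,2)P 1/3 not
(2,3)P 3/3 satisfied
(2,5)Q 0/2 not
(3,0)Q 0/2 not
(3,1)P 1/3 not
(3,3)P 1/1 satisfied
(3,5)P 1/2 satisfied
(4,1)P 1/1 satisfied
(4,4)Q 0/2 not
(4,5)P 2/3 satisfied
(5,2)Q 0/1 not
(5,3)P 1/2 satisfied
(5,4)P 2/3 satisfied
(5,5)P 2/2 satisfied
For instance (0,5) has only 0/1 same-type neighbors, below 3/8.

No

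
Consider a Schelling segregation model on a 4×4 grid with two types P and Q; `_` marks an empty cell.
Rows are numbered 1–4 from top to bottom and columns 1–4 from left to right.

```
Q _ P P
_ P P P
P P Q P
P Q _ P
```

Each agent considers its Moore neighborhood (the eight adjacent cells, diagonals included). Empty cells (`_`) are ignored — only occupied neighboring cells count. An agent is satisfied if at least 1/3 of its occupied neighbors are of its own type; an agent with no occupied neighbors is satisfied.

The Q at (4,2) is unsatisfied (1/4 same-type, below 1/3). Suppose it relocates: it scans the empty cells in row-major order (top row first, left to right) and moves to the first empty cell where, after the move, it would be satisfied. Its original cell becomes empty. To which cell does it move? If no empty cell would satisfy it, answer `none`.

Vacating (4,2). Empty cells in order:
  (1,2): 1/4 same-type → still unsatisfied.
  (2,1): 1/4 same-type → still unsatisfied.
  (4,3): 1/4 same-type → still unsatisfied.

none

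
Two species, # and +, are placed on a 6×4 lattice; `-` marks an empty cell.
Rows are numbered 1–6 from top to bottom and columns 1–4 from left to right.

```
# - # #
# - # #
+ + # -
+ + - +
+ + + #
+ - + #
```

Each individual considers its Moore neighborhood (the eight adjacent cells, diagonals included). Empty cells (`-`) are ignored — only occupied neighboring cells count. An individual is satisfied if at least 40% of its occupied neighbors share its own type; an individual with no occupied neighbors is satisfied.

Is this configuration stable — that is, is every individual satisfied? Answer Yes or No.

(1,1)# 1/1 ok
(1,3)# 3/3 ok
(1,4)# 3/3 ok
(2,1)# 1/3 unhappy
(2,3)# 4/5 ok
(2,4)# 4/4 ok
(3,1)+ 3/4 ok
(3,2)+ 3/6 ok
(3,3)# 2/5 ok
(4,1)+ 5/5 ok
(4,2)+ 6/7 ok
(4,4)+ 1/3 unhappy
(5,1)+ 4/4 ok
(5,2)+ 6/6 ok
(5,3)+ 4/6 ok
(5,4)# 1/4 unhappy
(6,1)+ 2/2 ok
(6,3)+ 2/4 ok
(6,4)# 1/3 unhappy
For instance (2,1) has only 1/3 same-type neighbors, below 2/5.

No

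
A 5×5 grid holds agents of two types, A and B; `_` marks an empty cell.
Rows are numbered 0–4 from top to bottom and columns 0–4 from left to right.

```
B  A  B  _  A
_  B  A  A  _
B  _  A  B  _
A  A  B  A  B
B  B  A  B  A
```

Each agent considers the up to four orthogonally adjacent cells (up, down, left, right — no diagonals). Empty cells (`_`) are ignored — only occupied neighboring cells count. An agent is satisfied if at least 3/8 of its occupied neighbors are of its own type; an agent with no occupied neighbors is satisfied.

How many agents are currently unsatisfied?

16

(0,0)B 0/1 unhappy
(0,1)A 0/3 unhappy
(0,2)B 0/2 unhappy
(0,4)A 0/0 ok
(1,1)B 0/2 unhappy
(1,2)A 2/4 ok
(1,3)A 1/2 ok
(2,0)B 0/1 unhappy
(2,2)A 1/3 unhappy
(2,3)B 0/3 unhappy
(3,0)A 1/3 unhappy
(3,1)A 1/3 unhappy
(3,2)B 0/4 unhappy
(3,3)A 0/4 unhappy
(3,4)B 0/2 unhappy
(4,0)B 1/2 ok
(4,1)B 1/3 unhappy
(4,2)A 0/3 unhappy
(4,3)B 0/3 unhappy
(4,4)A 0/2 unhappy
Unsatisfied: (0,0), (0,1), (0,2), (1,1), (2,0), (2,2), (2,3), (3,0), (3,1), (3,2), (3,3), (3,4), (4,1), (4,2), (4,3), (4,4) — 16 in total.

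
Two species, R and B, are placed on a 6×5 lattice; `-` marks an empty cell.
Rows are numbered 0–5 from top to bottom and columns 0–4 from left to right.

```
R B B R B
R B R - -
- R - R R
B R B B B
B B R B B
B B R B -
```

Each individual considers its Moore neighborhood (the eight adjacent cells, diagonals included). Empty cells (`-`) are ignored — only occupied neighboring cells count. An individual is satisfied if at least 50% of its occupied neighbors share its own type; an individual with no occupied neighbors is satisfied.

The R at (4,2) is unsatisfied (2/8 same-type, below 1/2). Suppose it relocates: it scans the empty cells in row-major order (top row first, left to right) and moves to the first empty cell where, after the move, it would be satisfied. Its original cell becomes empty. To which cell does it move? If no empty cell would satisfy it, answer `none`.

Vacating (4,2). Empty cells in order:
  (1,3): 4/6 same-type → satisfied — stop here.

(1,3)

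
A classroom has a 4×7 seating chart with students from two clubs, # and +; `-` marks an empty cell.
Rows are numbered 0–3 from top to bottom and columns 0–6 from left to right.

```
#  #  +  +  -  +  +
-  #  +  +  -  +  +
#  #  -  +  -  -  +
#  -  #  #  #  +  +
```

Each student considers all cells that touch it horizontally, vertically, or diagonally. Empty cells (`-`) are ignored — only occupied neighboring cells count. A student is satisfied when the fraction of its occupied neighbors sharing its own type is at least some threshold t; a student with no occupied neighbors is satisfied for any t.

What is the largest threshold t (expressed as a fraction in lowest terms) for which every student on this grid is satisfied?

1/3

Row 0: (0,0)# 2/2 · (0,1)# 2/4 · (0,2)+ 3/5 · (0,3)+ 3/3 · (0,5)+ 3/3 · (0,6)+ 3/3
Row 1: (1,1)# 4/6 · (1,2)+ 4/7 · (1,3)+ 4/4 · (1,5)+ 4/4 · (1,6)+ 4/4
Row 2: (2,0)# 3/3 · (2,1)# 4/5 · (2,3)+ 2/5 · (2,6)+ 4/4
Row 3: (3,0)# 2/2 · (3,2)# 2/3 · (3,3)# 2/3 · (3,4)# 1/3 · (3,5)+ 2/3 · (3,6)+ 2/2
The smallest same-type fraction is 1/3 at (3,4), which reduces to 1/3. Any threshold above that leaves this student unsatisfied.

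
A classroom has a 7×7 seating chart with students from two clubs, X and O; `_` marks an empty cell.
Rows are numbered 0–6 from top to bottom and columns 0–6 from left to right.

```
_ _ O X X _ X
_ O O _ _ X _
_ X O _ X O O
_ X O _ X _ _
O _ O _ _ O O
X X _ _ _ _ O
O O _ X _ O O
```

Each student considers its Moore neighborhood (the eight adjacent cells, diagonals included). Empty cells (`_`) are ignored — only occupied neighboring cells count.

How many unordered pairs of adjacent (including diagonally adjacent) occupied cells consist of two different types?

Scan each occupied cell's neighbors to the right and below (and the two forward diagonals) so each pair is counted once.
From row 0: 2 unlike of 7 pairs (running 2/7).
From row 1: 4 unlike of 8 pairs (running 6/15).
From row 2: 5 unlike of 9 pairs (running 11/24).
From row 3: 4 unlike of 5 pairs (running 15/29).
From row 4: 3 unlike of 6 pairs (running 18/35).
From row 5: 4 unlike of 7 pairs (running 22/42).
From row 6: 0 unlike of 2 pairs (running 22/44).
Total adjacent occupied pairs: 44; unlike-type pairs: 22.

22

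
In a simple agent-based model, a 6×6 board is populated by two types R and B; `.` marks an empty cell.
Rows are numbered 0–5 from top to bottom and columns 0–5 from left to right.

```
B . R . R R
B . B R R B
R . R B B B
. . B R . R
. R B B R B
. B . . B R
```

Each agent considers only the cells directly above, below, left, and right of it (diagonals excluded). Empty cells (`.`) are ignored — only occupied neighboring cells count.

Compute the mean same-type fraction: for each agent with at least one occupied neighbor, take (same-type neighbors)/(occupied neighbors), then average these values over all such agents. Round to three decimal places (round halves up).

Row 0: (0,0)B 1/1 · (0,2)R 0/1 · (0,4)R 2/2 · (0,5)R 1/2
Row 1: (1,0)B 1/2 · (1,2)B 0/3 · (1,3)R 1/3 · (1,4)R 2/4 · (1,5)B 1/3
Row 2: (2,0)R 0/1 · (2,2)R 0/3 · (2,3)B 1/4 · (2,4)B 2/3 · (2,5)B 2/3
Row 3: (3,2)B 1/3 · (3,3)R 0/3 · (3,5)R 0/2
Row 4: (4,1)R 0/2 · (4,2)B 2/3 · (4,3)B 1/3 · (4,4)R 0/3 · (4,5)B 0/3
Row 5: (5,1)B 0/1 · (5,4)B 0/2 · (5,5)R 0/2
Sum over 25 agents: 1/1 + 0/1 + 2/2 + 1/2 + 1/2 + 0/3 + 1/3 + 2/4 + 1/3 + 0/1 + 0/3 + 1/4 + 2/3 + 2/3 + 1/3 + 0/3 + 0/2 + 0/2 + 2/3 + 1/3 + 0/3 + 0/3 + 0/1 + 0/2 + 0/2 = 85/12; mean = 85/12 ÷ 25 = 17/60 = 0.283333… → 0.283.

0.283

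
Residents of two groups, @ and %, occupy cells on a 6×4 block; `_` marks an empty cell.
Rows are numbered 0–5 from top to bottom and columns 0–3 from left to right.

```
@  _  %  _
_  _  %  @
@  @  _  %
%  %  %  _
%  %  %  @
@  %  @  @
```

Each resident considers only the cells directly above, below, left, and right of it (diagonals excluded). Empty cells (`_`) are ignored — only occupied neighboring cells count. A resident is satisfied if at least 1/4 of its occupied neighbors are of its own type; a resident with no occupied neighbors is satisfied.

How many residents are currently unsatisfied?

3

Row 0: (0,0)@ 0/0 ✓ · (0,2)% 1/1 ✓
Row 1: (1,2)% 1/2 ✓ · (1,3)@ 0/2 ✗
Row 2: (2,0)@ 1/2 ✓ · (2,1)@ 1/2 ✓ · (2,3)% 0/1 ✗
Row 3: (3,0)% 2/3 ✓ · (3,1)% 3/4 ✓ · (3,2)% 2/2 ✓
Row 4: (4,0)% 2/3 ✓ · (4,1)% 4/4 ✓ · (4,2)% 2/4 ✓ · (4,3)@ 1/2 ✓
Row 5: (5,0)@ 0/2 ✗ · (5,1)% 1/3 ✓ · (5,2)@ 1/3 ✓ · (5,3)@ 2/2 ✓
Unsatisfied: (1,3), (2,3), (5,0) — 3 in total.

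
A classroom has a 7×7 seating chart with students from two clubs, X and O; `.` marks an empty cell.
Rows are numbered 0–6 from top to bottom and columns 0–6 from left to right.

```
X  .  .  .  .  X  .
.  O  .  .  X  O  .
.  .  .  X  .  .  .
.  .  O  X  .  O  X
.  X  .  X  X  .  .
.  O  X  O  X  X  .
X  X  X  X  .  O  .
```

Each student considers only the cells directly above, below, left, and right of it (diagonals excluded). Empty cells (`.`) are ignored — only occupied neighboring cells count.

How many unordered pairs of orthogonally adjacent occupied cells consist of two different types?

Scan each occupied cell's neighbors to the right and below so each pair is counted once.
From row 0: 1 unlike of 1 pairs (running 1/1).
From row 1: 1 unlike of 1 pairs (running 2/2).
From row 2: 0 unlike of 1 pairs (running 2/3).
From row 3: 2 unlike of 3 pairs (running 4/6).
From row 4: 2 unlike of 4 pairs (running 6/10).
From row 5: 6 unlike of 8 pairs (running 12/18).
From row 6: 0 unlike of 3 pairs (running 12/21).
Total adjacent occupied pairs: 21; unlike-type pairs: 12.

12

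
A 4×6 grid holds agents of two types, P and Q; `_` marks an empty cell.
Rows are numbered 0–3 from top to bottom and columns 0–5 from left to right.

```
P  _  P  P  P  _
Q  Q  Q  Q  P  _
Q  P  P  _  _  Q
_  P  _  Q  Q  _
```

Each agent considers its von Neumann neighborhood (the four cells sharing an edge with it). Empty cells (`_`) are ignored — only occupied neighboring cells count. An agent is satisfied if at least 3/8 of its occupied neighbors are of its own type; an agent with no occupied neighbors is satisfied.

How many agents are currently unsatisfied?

2

Row 0: (0,0)P 0/1 unhappy · (0,2)P 1/2 ok · (0,3)P 2/3 ok · (0,4)P 2/2 ok
Row 1: (1,0)Q 2/3 ok · (1,1)Q 2/3 ok · (1,2)Q 2/4 ok · (1,3)Q 1/3 unhappy · (1,4)P 1/2 ok
Row 2: (2,0)Q 1/2 ok · (2,1)P 2/4 ok · (2,2)P 1/2 ok · (2,5)Q 0/0 ok
Row 3: (3,1)P 1/1 ok · (3,3)Q 1/1 ok · (3,4)Q 1/1 ok
Unsatisfied: (0,0), (1,3) — 2 in total.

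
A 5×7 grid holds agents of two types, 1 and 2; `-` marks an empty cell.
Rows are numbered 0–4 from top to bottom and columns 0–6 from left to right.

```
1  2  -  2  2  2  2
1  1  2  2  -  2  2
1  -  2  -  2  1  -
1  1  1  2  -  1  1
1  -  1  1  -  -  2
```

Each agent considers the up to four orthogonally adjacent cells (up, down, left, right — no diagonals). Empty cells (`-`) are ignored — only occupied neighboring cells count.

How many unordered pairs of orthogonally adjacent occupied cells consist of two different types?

9

Scan each occupied cell's neighbors to the right and below so each pair is counted once.
Row 0: 1(0,0)–2(0,1)≠ 1(0,0)–1(1,0)= 2(0,1)–1(1,1)≠ 2(0,3)–2(0,4)= 2(0,3)–2(1,3)= 2(0,4)–2(0,5)= 2(0,5)–2(0,6)= 2(0,5)–2(1,5)= 2(0,6)–2(1,6)=  → 2/9 unlike.
Row 1: 1(1,0)–1(1,1)= 1(1,0)–1(2,0)= 1(1,1)–2(1,2)≠ 2(1,2)–2(1,3)= 2(1,2)–2(2,2)= 2(1,5)–2(1,6)= 2(1,5)–1(2,5)≠  → 2/7 unlike.
Row 2: 1(2,0)–1(3,0)= 2(2,2)–1(3,2)≠ 2(2,4)–1(2,5)≠ 1(2,5)–1(3,5)=  → 2/4 unlike.
Row 3: 1(3,0)–1(3,1)= 1(3,0)–1(4,0)= 1(3,1)–1(3,2)= 1(3,2)–2(3,3)≠ 1(3,2)–1(4,2)= 2(3,3)–1(4,3)≠ 1(3,5)–1(3,6)= 1(3,6)–2(4,6)≠  → 3/8 unlike.
Row 4: 1(4,2)–1(4,3)=  → 0/1 unlike.
Total adjacent occupied pairs: 29; unlike-type pairs: 9.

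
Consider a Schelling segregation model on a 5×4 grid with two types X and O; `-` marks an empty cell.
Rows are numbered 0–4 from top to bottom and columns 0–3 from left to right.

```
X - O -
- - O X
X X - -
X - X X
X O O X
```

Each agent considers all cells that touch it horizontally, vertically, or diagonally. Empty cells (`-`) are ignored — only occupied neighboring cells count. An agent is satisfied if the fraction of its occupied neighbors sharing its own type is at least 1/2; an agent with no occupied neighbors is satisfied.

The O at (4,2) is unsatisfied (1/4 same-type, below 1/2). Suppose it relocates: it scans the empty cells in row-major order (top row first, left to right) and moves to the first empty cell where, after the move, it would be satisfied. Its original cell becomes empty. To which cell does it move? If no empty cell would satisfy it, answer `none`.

Vacating (4,2). Empty cells in order:
  (0,1): 2/3 same-type → satisfied — stop here.

(0,1)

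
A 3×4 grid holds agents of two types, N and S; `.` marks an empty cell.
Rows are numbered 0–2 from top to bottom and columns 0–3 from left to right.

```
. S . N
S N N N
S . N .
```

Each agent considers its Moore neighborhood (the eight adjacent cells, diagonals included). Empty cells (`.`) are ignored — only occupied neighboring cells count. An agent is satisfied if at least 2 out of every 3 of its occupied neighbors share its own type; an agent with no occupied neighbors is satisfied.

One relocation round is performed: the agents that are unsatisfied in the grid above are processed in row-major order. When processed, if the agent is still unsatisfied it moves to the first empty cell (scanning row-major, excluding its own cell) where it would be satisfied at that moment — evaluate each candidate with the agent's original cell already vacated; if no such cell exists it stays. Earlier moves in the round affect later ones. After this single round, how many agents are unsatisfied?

1

Initially unsatisfied (in order): (0,1), (1,1), (2,0).
  (0,1): no empty cell satisfies it; stays.
  (1,1) → (0,2).
  (2,0): now satisfied by earlier moves; stays.
Resulting grid:
. S N N
S . N N
S . N .
Unsatisfied now: (0,1).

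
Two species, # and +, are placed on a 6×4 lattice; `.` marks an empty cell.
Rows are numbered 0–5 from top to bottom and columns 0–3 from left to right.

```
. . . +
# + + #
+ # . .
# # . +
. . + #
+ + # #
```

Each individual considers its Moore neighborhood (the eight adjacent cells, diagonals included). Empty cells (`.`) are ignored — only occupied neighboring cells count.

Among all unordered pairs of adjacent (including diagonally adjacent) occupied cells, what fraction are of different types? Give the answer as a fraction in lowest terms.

Scan each occupied cell's neighbors to the right and below (and the two forward diagonals) so each pair is counted once.
Row 0: +(0,3)–#(1,3)≠ +(0,3)–+(1,2)=  → 1/2 unlike.
Row 1: #(1,0)–+(1,1)≠ #(1,0)–+(2,0)≠ #(1,0)–#(2,1)= +(1,1)–+(1,2)= +(1,1)–#(2,1)≠ +(1,1)–+(2,0)= +(1,2)–#(1,3)≠ +(1,2)–#(2,1)≠  → 5/8 unlike.
Row 2: +(2,0)–#(2,1)≠ +(2,0)–#(3,0)≠ +(2,0)–#(3,1)≠ #(2,1)–#(3,1)= #(2,1)–#(3,0)=  → 3/5 unlike.
Row 3: #(3,0)–#(3,1)= #(3,1)–+(4,2)≠ +(3,3)–#(4,3)≠ +(3,3)–+(4,2)=  → 2/4 unlike.
Row 4: +(4,2)–#(4,3)≠ +(4,2)–#(5,2)≠ +(4,2)–#(5,3)≠ +(4,2)–+(5,1)= #(4,3)–#(5,3)= #(4,3)–#(5,2)=  → 3/6 unlike.
Row 5: +(5,0)–+(5,1)= +(5,1)–#(5,2)≠ #(5,2)–#(5,3)=  → 1/3 unlike.
Total adjacent occupied pairs: 28; unlike-type pairs: 15.
15/28 is already in lowest terms.

15/28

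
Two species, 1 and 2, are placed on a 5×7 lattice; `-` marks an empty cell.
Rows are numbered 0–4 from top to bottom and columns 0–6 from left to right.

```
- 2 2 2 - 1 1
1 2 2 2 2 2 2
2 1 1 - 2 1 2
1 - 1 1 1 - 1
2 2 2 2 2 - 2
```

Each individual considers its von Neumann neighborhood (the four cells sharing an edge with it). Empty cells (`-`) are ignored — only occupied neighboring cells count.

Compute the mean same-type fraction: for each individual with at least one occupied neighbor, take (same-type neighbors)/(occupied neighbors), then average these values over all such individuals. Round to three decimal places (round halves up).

(0,1)2 2/2
(0,2)2 3/3
(0,3)2 2/2
(0,5)1 1/2
(0,6)1 1/2
(1,0)1 0/2
(1,1)2 2/4
(1,2)2 3/4
(1,3)2 3/3
(1,4)2 3/3
(1,5)2 2/4
(1,6)2 2/3
(2,0)2 0/3
(2,1)1 1/3
(2,2)1 2/3
(2,4)2 1/3
(2,5)1 0/3
(2,6)2 1/3
(3,0)1 0/2
(3,2)1 2/3
(3,3)1 2/3
(3,4)1 1/3
(3,6)1 0/2
(4,0)2 1/2
(4,1)2 2/2
(4,2)2 2/3
(4,3)2 2/3
(4,4)2 1/2
(4,6)2 0/1
Sum over 29 individuals: 2/2 + 3/3 + 2/2 + 1/2 + 1/2 + 0/2 + 2/4 + 3/4 + 3/3 + 3/3 + 2/4 + 2/3 + 0/3 + 1/3 + 2/3 + 1/3 + 0/3 + 1/3 + 0/2 + 2/3 + 2/3 + 1/3 + 0/2 + 1/2 + 2/2 + 2/3 + 2/3 + 1/2 + 0/1 = 181/12; mean = 181/12 ÷ 29 = 181/348 = 0.520114… → 0.520.

0.520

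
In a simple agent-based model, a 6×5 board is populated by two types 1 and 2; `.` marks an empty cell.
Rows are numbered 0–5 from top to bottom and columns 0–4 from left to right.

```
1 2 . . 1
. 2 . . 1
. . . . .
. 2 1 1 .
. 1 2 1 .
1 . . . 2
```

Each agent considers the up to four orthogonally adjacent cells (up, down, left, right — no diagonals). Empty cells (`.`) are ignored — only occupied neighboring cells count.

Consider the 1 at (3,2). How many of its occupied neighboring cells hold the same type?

Occupied neighbors of (3,2): (4,2)=2, (3,1)=2, (3,3)=1.
Same type (1): 1 of 3.

1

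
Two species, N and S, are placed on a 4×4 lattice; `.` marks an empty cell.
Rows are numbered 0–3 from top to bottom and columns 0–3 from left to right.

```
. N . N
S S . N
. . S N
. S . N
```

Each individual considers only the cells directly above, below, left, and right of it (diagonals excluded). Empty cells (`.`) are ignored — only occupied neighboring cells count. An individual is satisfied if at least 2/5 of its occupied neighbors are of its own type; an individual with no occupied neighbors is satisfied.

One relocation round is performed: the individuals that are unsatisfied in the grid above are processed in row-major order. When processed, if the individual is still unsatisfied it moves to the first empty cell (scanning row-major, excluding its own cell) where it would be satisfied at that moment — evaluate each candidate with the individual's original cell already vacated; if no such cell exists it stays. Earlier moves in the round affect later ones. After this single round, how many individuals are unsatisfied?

0

Initially unsatisfied (in order): (0,1), (2,2).
  (0,1) → (0,2).
  (2,2) → (0,0).
Resulting grid:
S . N N
S S . N
. . . N
. S . N
All satisfied now.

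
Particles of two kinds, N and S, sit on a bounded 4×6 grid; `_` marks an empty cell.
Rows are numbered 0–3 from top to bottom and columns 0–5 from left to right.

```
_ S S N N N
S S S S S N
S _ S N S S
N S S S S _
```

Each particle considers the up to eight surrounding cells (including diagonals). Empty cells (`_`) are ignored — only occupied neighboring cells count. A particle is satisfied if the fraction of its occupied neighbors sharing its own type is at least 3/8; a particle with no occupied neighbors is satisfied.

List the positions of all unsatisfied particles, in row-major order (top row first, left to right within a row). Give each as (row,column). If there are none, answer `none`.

(0,3), (2,3), (3,0)

(0,1)S 4/4 ok
(0,2)S 4/5 ok
(0,3)N 1/5 unhappy
(0,4)N 3/5 ok
(0,5)N 2/3 ok
(1,0)S 3/3 ok
(1,1)S 6/6 ok
(1,2)S 5/7 ok
(1,3)S 5/8 ok
(1,4)S 3/8 ok
(1,5)N 2/5 ok
(2,0)S 3/4 ok
(2,2)S 6/7 ok
(2,3)N 0/8 unhappy
(2,4)S 5/7 ok
(2,5)S 3/4 ok
(3,0)N 0/2 unhappy
(3,1)S 3/4 ok
(3,2)S 3/4 ok
(3,3)S 4/5 ok
(3,4)S 3/4 ok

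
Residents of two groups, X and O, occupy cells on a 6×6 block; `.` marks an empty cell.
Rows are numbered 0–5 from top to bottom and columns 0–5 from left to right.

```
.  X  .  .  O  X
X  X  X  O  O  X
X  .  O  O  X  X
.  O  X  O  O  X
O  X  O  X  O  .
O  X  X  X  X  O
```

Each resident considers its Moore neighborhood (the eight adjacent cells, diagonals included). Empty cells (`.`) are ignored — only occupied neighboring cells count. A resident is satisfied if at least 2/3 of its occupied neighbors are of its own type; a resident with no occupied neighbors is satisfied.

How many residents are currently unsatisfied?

24

Row 0: (0,1)X 3/3 ✓ · (0,4)O 2/4 ✗ · (0,5)X 1/3 ✗
Row 1: (1,0)X 3/3 ✓ · (1,1)X 4/5 ✓ · (1,2)X 2/5 ✗ · (1,3)O 4/6 ✓ · (1,4)O 3/7 ✗ · (1,5)X 3/5 ✗
Row 2: (2,0)X 2/3 ✓ · (2,2)O 4/7 ✗ · (2,3)O 5/8 ✗ · (2,4)X 3/8 ✗ · (2,5)X 3/5 ✗
Row 3: (3,1)O 3/6 ✗ · (3,2)X 2/7 ✗ · (3,3)O 5/8 ✗ · (3,4)O 3/7 ✗ · (3,5)X 2/4 ✗
Row 4: (4,0)O 2/4 ✗ · (4,1)X 3/7 ✗ · (4,2)O 2/8 ✗ · (4,3)X 4/8 ✗ · (4,4)O 3/7 ✗
Row 5: (5,0)O 1/3 ✗ · (5,1)X 2/5 ✗ · (5,2)X 4/5 ✓ · (5,3)X 3/5 ✗ · (5,4)X 2/4 ✗ · (5,5)O 1/2 ✗
Unsatisfied: (0,4), (0,5), (1,2), (1,4), (1,5), (2,2), (2,3), (2,4), (2,5), (3,1), (3,2), (3,3), (3,4), (3,5), (4,0), (4,1), (4,2), (4,3), (4,4), (5,0), (5,1), (5,3), (5,4), (5,5) — 24 in total.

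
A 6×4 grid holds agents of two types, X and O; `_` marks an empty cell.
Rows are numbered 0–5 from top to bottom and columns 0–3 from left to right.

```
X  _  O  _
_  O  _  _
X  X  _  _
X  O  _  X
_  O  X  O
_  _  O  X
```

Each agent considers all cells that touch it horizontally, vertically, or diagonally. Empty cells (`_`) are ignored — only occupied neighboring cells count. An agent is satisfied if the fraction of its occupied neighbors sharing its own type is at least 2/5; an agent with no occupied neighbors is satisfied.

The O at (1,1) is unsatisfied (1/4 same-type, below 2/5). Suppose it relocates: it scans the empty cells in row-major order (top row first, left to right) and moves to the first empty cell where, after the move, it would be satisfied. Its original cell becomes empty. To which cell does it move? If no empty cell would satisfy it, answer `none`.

(0,1)

Vacating (1,1). Empty cells in order:
  (0,1): 1/2 same-type → satisfied — stop here.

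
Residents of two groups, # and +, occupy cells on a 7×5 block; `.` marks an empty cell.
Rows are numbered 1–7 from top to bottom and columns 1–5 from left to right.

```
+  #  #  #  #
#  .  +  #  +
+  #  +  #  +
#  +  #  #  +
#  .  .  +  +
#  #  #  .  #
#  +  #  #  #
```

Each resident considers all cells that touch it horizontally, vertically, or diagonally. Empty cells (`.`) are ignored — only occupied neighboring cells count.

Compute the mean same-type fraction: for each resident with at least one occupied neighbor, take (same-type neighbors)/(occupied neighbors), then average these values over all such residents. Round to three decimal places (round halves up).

(1,1)+ 0/2
(1,2)# 2/4
(1,3)# 3/4
(1,4)# 3/5
(1,5)# 2/3
(2,1)# 2/4
(2,3)+ 1/7
(2,4)# 4/8
(2,5)+ 1/5
(3,1)+ 1/4
(3,2)# 3/7
(3,3)+ 2/7
(3,4)# 3/8
(3,5)+ 2/5
(4,1)# 2/4
(4,2)+ 2/6
(4,3)# 3/6
(4,4)# 2/7
(4,5)+ 3/5
(5,1)# 3/4
(5,4)+ 2/6
(5,5)+ 2/4
(6,1)# 3/4
(6,2)# 5/6
(6,3)# 3/5
(6,5)# 2/4
(7,1)# 2/3
(7,2)+ 0/5
(7,3)# 3/4
(7,4)# 4/4
(7,5)# 2/2
Sum over 31 residents: 0/2 + 2/4 + 3/4 + 3/5 + 2/3 + 2/4 + 1/7 + 4/8 + 1/5 + 1/4 + 3/7 + 2/7 + 3/8 + 2/5 + 2/4 + 2/6 + 3/6 + 2/7 + 3/5 + 3/4 + 2/6 + 2/4 + 3/4 + 5/6 + 3/5 + 2/4 + 2/3 + 0/5 + 3/4 + 4/4 + 2/2 = 13021/840; mean = 13021/840 ÷ 31 = 13021/26040 = 0.500038… → 0.500.

0.500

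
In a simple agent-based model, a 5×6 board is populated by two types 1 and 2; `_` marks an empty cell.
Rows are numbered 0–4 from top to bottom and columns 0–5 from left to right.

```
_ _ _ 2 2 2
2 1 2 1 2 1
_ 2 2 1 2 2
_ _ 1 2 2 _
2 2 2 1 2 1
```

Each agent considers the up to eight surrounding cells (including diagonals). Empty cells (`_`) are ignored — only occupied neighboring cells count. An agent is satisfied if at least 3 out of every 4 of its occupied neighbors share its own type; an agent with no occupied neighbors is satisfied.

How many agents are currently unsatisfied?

20

(0,3)2 3/4 satisfied
(0,4)2 3/5 not
(0,5)2 2/3 not
(1,0)2 1/2 not
(1,1)1 0/4 not
(1,2)2 3/6 not
(1,3)1 1/7 not
(1,4)2 5/8 not
(1,5)1 0/5 not
(2,1)2 3/5 not
(2,2)2 3/7 not
(2,3)1 2/8 not
(2,4)2 4/7 not
(2,5)2 3/4 satisfied
(3,2)1 2/7 not
(3,3)2 5/8 not
(3,4)2 4/7 not
(4,0)2 1/1 satisfied
(4,1)2 2/3 not
(4,2)2 2/4 not
(4,3)1 1/5 not
(4,4)2 2/4 not
(4,5)1 0/2 not
Unsatisfied: (0,4), (0,5), (1,0), (1,1), (1,2), (1,3), (1,4), (1,5), (2,1), (2,2), (2,3), (2,4), (3,2), (3,3), (3,4), (4,1), (4,2), (4,3), (4,4), (4,5) — 20 in total.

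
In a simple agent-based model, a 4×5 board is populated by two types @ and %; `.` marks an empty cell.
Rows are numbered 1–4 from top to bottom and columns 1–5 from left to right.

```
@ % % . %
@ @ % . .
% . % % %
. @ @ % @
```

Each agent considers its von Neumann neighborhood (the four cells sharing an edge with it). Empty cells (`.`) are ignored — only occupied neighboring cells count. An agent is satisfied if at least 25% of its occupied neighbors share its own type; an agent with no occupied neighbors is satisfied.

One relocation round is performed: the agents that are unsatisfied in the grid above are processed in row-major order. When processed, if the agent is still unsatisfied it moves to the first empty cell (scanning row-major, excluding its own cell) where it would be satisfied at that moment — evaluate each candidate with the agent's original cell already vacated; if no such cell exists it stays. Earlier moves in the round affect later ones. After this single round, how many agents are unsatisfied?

0

Initially unsatisfied (in order): (3,1), (4,5).
  (3,1) → (1,4).
  (4,5) → (3,1).
Resulting grid:
@ % % % %
@ @ % . .
@ . % % %
. @ @ % .
All satisfied now.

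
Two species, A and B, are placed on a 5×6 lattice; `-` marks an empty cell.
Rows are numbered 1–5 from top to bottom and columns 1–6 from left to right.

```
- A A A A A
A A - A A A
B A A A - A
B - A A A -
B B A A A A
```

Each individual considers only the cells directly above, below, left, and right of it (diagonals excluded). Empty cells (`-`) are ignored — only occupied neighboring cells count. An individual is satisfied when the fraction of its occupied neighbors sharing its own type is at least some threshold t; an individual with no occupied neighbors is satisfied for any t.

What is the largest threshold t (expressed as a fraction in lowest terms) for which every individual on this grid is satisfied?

(1,2)A 2/2
(1,3)A 2/2
(1,4)A 3/3
(1,5)A 3/3
(1,6)A 2/2
(2,1)A 1/2
(2,2)A 3/3
(2,4)A 3/3
(2,5)A 3/3
(2,6)A 3/3
(3,1)B 1/3
(3,2)A 2/3
(3,3)A 3/3
(3,4)A 3/3
(3,6)A 1/1
(4,1)B 2/2
(4,3)A 3/3
(4,4)A 4/4
(4,5)A 2/2
(5,1)B 2/2
(5,2)B 1/2
(5,3)A 2/3
(5,4)A 3/3
(5,5)A 3/3
(5,6)A 1/1
The smallest same-type fraction is 1/3 at (3,1), which reduces to 1/3. Any threshold above that leaves this individual unsatisfied.

1/3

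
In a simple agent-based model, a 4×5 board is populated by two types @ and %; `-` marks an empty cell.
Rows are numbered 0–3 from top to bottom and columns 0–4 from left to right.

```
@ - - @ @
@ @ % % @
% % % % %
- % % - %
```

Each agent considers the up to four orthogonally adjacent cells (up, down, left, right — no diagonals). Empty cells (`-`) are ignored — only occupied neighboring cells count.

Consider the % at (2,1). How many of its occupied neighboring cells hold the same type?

Occupied neighbors of (2,1): (1,1)=@, (3,1)=%, (2,0)=%, (2,2)=%.
Same type (%): 3 of 4.

3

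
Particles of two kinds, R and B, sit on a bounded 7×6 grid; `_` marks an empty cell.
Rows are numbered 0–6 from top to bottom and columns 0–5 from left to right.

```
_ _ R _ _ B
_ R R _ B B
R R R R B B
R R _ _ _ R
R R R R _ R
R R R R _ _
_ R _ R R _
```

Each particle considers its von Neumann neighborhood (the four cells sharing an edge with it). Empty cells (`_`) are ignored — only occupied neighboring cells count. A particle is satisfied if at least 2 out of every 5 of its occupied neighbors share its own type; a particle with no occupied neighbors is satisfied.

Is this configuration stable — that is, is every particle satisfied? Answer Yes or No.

Row 0: (0,2)R 1/1 ✓ · (0,5)B 1/1 ✓
Row 1: (1,1)R 2/2 ✓ · (1,2)R 3/3 ✓ · (1,4)B 2/2 ✓ · (1,5)B 3/3 ✓
Row 2: (2,0)R 2/2 ✓ · (2,1)R 4/4 ✓ · (2,2)R 3/3 ✓ · (2,3)R 1/2 ✓ · (2,4)B 2/3 ✓ · (2,5)B 2/3 ✓
Row 3: (3,0)R 3/3 ✓ · (3,1)R 3/3 ✓ · (3,5)R 1/2 ✓
Row 4: (4,0)R 3/3 ✓ · (4,1)R 4/4 ✓ · (4,2)R 3/3 ✓ · (4,3)R 2/2 ✓ · (4,5)R 1/1 ✓
Row 5: (5,0)R 2/2 ✓ · (5,1)R 4/4 ✓ · (5,2)R 3/3 ✓ · (5,3)R 3/3 ✓
Row 6: (6,1)R 1/1 ✓ · (6,3)R 2/2 ✓ · (6,4)R 1/1 ✓
All meet the threshold, so the configuration is stable.

Yes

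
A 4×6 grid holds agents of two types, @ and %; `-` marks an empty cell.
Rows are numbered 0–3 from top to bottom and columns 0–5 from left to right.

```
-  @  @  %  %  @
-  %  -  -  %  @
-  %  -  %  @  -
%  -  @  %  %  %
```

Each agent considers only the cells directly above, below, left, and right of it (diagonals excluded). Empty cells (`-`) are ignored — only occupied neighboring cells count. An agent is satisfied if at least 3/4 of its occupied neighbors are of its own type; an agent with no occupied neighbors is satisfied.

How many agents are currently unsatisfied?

13

Row 0: (0,1)@ 1/2 not · (0,2)@ 1/2 not · (0,3)% 1/2 not · (0,4)% 2/3 not · (0,5)@ 1/2 not
Row 1: (1,1)% 1/2 not · (1,4)% 1/3 not · (1,5)@ 1/2 not
Row 2: (2,1)% 1/1 satisfied · (2,3)% 1/2 not · (2,4)@ 0/3 not
Row 3: (3,0)% 0/0 satisfied · (3,2)@ 0/1 not · (3,3)% 2/3 not · (3,4)% 2/3 not · (3,5)% 1/1 satisfied
Unsatisfied: (0,1), (0,2), (0,3), (0,4), (0,5), (1,1), (1,4), (1,5), (2,3), (2,4), (3,2), (3,3), (3,4) — 13 in total.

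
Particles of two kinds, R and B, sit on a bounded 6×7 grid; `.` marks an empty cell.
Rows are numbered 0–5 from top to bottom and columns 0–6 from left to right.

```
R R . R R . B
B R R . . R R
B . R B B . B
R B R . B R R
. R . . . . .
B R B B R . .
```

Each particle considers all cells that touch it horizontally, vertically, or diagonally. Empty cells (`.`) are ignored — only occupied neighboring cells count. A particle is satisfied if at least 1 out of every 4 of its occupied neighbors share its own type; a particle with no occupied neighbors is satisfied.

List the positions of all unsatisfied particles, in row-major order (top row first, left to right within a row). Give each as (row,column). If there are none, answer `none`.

(0,0)R 2/3 ok
(0,1)R 3/4 ok
(0,3)R 2/2 ok
(0,4)R 2/2 ok
(0,6)B 0/2 unhappy
(1,0)B 1/4 ok
(1,1)R 4/6 ok
(1,2)R 4/5 ok
(1,5)R 2/5 ok
(1,6)R 1/3 ok
(2,0)B 2/4 ok
(2,2)R 3/5 ok
(2,3)B 2/5 ok
(2,4)B 2/4 ok
(2,6)B 0/4 unhappy
(3,0)R 1/3 ok
(3,1)B 1/5 unhappy
(3,2)R 2/4 ok
(3,4)B 2/3 ok
(3,5)R 1/4 ok
(3,6)R 1/2 ok
(4,1)R 3/6 ok
(5,0)B 0/2 unhappy
(5,1)R 1/3 ok
(5,2)B 1/3 ok
(5,3)B 1/2 ok
(5,4)R 0/1 unhappy

(0,6), (2,6), (3,1), (5,0), (5,4)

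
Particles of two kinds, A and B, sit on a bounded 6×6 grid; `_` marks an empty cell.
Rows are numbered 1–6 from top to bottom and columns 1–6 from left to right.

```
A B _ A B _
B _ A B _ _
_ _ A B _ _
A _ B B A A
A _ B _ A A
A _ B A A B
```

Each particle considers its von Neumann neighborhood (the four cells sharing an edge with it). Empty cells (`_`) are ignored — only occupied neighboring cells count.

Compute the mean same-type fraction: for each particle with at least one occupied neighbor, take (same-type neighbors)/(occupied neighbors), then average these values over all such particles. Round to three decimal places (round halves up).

0.529

Row 1: (1,1)A 0/2 · (1,2)B 0/1 · (1,4)A 0/2 · (1,5)B 0/1
Row 2: (2,1)B 0/1 · (2,3)A 1/2 · (2,4)B 1/3
Row 3: (3,3)A 1/3 · (3,4)B 2/3
Row 4: (4,1)A 1/1 · (4,3)B 2/3 · (4,4)B 2/3 · (4,5)A 2/3 · (4,6)A 2/2
Row 5: (5,1)A 2/2 · (5,3)B 2/2 · (5,5)A 3/3 · (5,6)A 2/3
Row 6: (6,1)A 1/1 · (6,3)B 1/2 · (6,4)A 1/2 · (6,5)A 2/3 · (6,6)B 0/2
Sum over 23 particles: 0/2 + 0/1 + 0/2 + 0/1 + 0/1 + 1/2 + 1/3 + 1/3 + 2/3 + 1/1 + 2/3 + 2/3 + 2/3 + 2/2 + 2/2 + 2/2 + 3/3 + 2/3 + 1/1 + 1/2 + 1/2 + 2/3 + 0/2 = 73/6; mean = 73/6 ÷ 23 = 73/138 = 0.528985… → 0.529.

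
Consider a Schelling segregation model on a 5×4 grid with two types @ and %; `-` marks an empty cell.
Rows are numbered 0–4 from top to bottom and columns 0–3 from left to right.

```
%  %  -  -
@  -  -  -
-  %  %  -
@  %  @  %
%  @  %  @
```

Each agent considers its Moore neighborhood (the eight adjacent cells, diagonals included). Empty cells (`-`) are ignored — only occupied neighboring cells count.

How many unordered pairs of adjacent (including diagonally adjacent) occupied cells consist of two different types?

16

Scan each occupied cell's neighbors to the right and below (and the two forward diagonals) so each pair is counted once.
From row 0: 2 unlike of 3 pairs (running 2/3).
From row 1: 1 unlike of 1 pairs (running 3/4).
From row 2: 3 unlike of 7 pairs (running 6/11).
From row 3: 7 unlike of 13 pairs (running 13/24).
From row 4: 3 unlike of 3 pairs (running 16/27).
Total adjacent occupied pairs: 27; unlike-type pairs: 16.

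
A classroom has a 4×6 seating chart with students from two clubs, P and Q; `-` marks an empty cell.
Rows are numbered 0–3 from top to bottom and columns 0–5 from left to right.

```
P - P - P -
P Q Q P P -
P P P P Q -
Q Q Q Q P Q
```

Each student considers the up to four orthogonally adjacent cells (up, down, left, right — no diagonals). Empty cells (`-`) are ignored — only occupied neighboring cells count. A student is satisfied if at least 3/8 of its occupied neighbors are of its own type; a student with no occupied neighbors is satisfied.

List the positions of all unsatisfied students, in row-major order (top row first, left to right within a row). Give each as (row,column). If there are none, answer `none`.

(0,0)P 1/1 ok
(0,2)P 0/1 unhappy
(0,4)P 1/1 ok
(1,0)P 2/3 ok
(1,1)Q 1/3 unhappy
(1,2)Q 1/4 unhappy
(1,3)P 2/3 ok
(1,4)P 2/3 ok
(2,0)P 2/3 ok
(2,1)P 2/4 ok
(2,2)P 2/4 ok
(2,3)P 2/4 ok
(2,4)Q 0/3 unhappy
(3,0)Q 1/2 ok
(3,1)Q 2/3 ok
(3,2)Q 2/3 ok
(3,3)Q 1/3 unhappy
(3,4)P 0/3 unhappy
(3,5)Q 0/1 unhappy

(0,2), (1,1), (1,2), (2,4), (3,3), (3,4), (3,5)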